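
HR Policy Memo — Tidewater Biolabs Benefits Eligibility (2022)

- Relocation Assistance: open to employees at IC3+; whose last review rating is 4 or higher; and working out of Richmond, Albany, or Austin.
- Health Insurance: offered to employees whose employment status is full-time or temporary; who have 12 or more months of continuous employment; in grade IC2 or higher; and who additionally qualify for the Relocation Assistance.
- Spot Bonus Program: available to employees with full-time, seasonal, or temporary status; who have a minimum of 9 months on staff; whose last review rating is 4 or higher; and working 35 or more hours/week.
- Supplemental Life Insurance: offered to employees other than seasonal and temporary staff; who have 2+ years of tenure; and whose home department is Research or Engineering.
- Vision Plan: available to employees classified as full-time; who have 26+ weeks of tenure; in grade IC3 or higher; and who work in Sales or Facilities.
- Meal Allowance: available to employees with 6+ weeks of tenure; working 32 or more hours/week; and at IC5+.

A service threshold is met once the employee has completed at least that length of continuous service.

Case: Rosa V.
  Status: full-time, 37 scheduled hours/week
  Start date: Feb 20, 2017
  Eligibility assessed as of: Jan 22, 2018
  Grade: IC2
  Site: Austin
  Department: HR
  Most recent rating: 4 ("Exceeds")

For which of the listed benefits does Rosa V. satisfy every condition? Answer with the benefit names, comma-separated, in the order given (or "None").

Service from Feb 20, 2017 to Jan 22, 2018: 336 days.
Relocation Assistance — grade IC2 < IC3 ✗ → not eligible.
Health Insurance — status full-time ✓; service 336 days < 12 months (≈360 days) ✗ → not eligible.
Spot Bonus Program — status full-time ✓; service 336 days ≥ 9 months (≈270 days) ✓; rating 4 ≥ 4 ✓; 37 hrs/wk ≥ 35 ✓ → eligible.
Supplemental Life Insurance — status full-time ✓ (not excluded); service 336 days < 2 years (≈730 days) ✗ → not eligible.
Vision Plan — status full-time ✓; service 336 days ≥ 26 weeks (≈182 days) ✓; grade IC2 < IC3 ✗ → not eligible.
Meal Allowance — service 336 days ≥ 6 weeks (≈42 days) ✓; 37 hrs/wk ≥ 32 ✓; grade IC2 < IC5 ✗ → not eligible.

Spot Bonus Program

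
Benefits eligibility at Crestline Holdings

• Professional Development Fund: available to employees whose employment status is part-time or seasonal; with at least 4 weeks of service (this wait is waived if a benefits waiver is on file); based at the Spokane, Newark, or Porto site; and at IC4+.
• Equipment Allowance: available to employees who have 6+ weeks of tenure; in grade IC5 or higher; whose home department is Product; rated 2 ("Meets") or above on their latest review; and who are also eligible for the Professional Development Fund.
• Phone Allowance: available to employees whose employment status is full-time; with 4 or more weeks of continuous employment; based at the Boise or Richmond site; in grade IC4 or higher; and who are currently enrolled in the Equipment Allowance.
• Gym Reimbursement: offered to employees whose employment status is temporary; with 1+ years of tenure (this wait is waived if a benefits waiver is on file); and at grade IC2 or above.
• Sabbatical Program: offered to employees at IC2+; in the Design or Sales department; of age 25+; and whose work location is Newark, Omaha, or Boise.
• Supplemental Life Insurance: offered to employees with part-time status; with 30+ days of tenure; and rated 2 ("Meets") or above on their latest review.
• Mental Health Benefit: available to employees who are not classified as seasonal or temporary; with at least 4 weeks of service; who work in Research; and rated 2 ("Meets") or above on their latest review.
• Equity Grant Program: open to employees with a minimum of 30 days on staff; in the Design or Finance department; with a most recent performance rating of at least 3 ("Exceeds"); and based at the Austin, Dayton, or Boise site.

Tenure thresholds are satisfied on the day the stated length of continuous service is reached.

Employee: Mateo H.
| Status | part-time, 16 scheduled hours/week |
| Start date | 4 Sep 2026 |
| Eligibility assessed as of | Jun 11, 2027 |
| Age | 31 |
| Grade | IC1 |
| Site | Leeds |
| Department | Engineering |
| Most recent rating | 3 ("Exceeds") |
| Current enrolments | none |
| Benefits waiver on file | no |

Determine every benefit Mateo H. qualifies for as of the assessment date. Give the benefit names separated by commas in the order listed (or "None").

Supplemental Life Insurance

Service from 4 Sep 2026 to Jun 11, 2027: 280 days.
Professional Development Fund — status part-time ✓; no waiver, service 280 days ≥ 4 weeks (≈28 days) ✓; site Leeds ✗ (not Spokane, Newark, or Porto) → not eligible.
Equipment Allowance — service 280 days ≥ 6 weeks (≈42 days) ✓; grade IC1 < IC5 ✗ → not eligible.
Phone Allowance — status part-time ✗ (requires full-time) → not eligible.
Gym Reimbursement — status part-time ✗ (requires temporary) → not eligible.
Sabbatical Program — grade IC1 < IC2 ✗ → not eligible.
Supplemental Life Insurance — status part-time ✓; service 280 days ≥ 30 days ✓; rating 3 ≥ 2 ✓ → eligible.
Mental Health Benefit — status part-time ✓ (not excluded); service 280 days ≥ 4 weeks (≈28 days) ✓; dept Engineering ✗ → not eligible.
Equity Grant Program — service 280 days ≥ 30 days ✓; dept Engineering ✗ → not eligible.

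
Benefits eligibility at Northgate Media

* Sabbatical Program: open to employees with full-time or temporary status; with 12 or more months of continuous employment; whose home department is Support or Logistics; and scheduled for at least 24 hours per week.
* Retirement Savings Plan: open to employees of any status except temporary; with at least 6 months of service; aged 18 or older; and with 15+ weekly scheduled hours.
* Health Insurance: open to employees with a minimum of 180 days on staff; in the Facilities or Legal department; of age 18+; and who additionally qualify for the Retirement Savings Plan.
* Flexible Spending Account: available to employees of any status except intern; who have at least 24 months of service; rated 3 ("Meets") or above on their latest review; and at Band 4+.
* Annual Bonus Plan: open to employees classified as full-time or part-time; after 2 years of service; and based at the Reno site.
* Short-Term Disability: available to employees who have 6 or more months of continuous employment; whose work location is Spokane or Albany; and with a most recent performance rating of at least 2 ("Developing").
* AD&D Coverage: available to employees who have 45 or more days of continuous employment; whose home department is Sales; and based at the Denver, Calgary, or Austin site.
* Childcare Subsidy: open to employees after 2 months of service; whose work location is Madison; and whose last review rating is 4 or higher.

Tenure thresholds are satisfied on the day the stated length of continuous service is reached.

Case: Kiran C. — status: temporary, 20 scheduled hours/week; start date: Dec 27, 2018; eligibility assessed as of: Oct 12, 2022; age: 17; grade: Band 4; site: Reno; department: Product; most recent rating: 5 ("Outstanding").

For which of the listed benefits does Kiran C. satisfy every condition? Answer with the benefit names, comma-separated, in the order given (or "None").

Service from Dec 27, 2018 to Oct 12, 2022: 1385 days.
Sabbatical Program — status temporary ✓; service 1385 days ≥ 12 months (≈360 days) ✓; dept Product ✗ → not eligible.
Retirement Savings Plan — status temporary ✗ (excluded) → not eligible.
Health Insurance — service 1385 days ≥ 180 days ✓; dept Product ✗ → not eligible.
Flexible Spending Account — status temporary ✓ (not excluded); service 1385 days ≥ 24 months (≈720 days) ✓; rating 5 ≥ 3 ✓; grade Band 4 ≥ Band 4 ✓ → eligible.
Annual Bonus Plan — status temporary ✗ (requires full-time or part-time) → not eligible.
Short-Term Disability — service 1385 days ≥ 6 months (≈180 days) ✓; site Reno ✗ (not Spokane or Albany) → not eligible.
AD&D Coverage — service 1385 days ≥ 45 days ✓; dept Product ✗ → not eligible.
Childcare Subsidy — service 1385 days ≥ 2 months (≈60 days) ✓; site Reno ✗ (not Madison) → not eligible.

Flexible Spending Account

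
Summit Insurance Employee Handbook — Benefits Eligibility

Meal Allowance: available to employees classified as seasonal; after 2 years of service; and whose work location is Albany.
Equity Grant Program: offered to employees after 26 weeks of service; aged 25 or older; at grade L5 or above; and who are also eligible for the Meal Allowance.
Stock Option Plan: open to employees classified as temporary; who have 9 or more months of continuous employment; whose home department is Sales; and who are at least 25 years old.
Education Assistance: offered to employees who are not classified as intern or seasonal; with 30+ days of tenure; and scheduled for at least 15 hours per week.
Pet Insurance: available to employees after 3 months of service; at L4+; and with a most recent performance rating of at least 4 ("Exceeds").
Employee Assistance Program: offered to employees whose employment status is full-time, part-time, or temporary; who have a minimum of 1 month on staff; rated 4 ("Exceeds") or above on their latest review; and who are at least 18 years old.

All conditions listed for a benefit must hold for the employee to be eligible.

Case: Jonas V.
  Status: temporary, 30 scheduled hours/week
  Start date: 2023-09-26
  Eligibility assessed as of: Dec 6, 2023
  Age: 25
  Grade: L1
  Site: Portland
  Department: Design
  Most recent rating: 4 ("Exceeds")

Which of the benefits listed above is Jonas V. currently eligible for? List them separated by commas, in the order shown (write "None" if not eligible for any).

Education Assistance, Employee Assistance Program

Service from 2023-09-26 to Dec 6, 2023: 71 days.
Meal Allowance — status temporary ✗ (requires seasonal) → not eligible.
Equity Grant Program — service 71 days < 26 weeks (≈182 days) ✗ → not eligible.
Stock Option Plan — status temporary ✓; service 71 days < 9 months (≈270 days) ✗ → not eligible.
Education Assistance — status temporary ✓ (not excluded); service 71 days ≥ 30 days ✓; 30 hrs/wk ≥ 15 ✓ → eligible.
Pet Insurance — service 71 days < 3 months (≈90 days) ✗ → not eligible.
Employee Assistance Program — status temporary ✓; service 71 days ≥ 1 month (≈30 days) ✓; rating 4 ≥ 4 ✓; age 25 ≥ 18 ✓ → eligible.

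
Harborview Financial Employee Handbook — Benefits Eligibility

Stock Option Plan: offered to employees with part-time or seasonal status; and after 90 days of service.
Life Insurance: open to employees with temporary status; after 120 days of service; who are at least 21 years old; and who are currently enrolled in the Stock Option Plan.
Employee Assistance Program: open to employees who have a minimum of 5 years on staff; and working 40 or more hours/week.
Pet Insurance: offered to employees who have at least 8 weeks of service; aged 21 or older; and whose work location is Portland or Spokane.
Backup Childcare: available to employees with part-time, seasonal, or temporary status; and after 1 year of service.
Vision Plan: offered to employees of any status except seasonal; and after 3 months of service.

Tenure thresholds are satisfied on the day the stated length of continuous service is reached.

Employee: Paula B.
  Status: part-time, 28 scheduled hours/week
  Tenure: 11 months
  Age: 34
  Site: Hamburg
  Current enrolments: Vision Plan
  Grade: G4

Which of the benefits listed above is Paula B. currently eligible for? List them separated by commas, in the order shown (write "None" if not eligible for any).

Stock Option Plan — status part-time ✓; service 11 months ≥ 90 days ✓ → eligible.
Life Insurance — status part-time ✗ (requires temporary) → not eligible.
Employee Assistance Program — service 11 months < 5 years (≈1825 days) ✗ → not eligible.
Pet Insurance — service 11 months ≥ 8 weeks (≈56 days) ✓; age 34 ≥ 21 ✓; site Hamburg ✗ (not Portland or Spokane) → not eligible.
Backup Childcare — status part-time ✓; service 11 months < 1 year (≈365 days) ✗ → not eligible.
Vision Plan — status part-time ✓ (not excluded); service 11 months ≥ 3 months ✓ → eligible.

Stock Option Plan, Vision Plan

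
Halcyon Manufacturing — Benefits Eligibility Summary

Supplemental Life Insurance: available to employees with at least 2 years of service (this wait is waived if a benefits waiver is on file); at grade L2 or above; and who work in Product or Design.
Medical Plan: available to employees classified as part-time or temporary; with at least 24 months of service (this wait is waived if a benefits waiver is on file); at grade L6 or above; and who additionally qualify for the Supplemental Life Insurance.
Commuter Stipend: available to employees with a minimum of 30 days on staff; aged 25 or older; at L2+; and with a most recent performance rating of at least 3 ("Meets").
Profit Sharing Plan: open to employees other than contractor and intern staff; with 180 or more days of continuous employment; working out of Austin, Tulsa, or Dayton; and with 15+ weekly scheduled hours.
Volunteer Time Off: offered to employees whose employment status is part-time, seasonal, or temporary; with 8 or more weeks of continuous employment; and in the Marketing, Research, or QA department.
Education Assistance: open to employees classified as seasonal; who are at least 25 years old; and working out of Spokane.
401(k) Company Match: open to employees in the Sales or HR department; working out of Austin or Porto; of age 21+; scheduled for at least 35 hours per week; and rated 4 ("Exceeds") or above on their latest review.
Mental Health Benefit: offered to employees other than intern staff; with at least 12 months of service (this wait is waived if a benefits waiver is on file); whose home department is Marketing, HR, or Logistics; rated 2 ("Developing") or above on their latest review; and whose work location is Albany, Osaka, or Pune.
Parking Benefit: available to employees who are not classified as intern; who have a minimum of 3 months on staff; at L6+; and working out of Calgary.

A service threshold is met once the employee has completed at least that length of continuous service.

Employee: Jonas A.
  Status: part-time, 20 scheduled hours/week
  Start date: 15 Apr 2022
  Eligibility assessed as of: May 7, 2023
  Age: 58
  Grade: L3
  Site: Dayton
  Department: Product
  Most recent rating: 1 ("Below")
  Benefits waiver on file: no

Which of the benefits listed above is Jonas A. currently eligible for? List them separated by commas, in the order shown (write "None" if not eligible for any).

Service from 15 Apr 2022 to May 7, 2023: 387 days.
Supplemental Life Insurance — no waiver, service 387 days < 2 years (≈730 days) ✗ → not eligible.
Medical Plan — status part-time ✓; no waiver, service 387 days < 24 months (≈720 days) ✗ → not eligible.
Commuter Stipend — service 387 days ≥ 30 days ✓; age 58 ≥ 25 ✓; grade L3 ≥ L2 ✓; rating 1 < 3 ✗ → not eligible.
Profit Sharing Plan — status part-time ✓ (not excluded); service 387 days ≥ 180 days ✓; site Dayton ✓; 20 hrs/wk ≥ 15 ✓ → eligible.
Volunteer Time Off — status part-time ✓; service 387 days ≥ 8 weeks (≈56 days) ✓; dept Product ✗ → not eligible.
Education Assistance — status part-time ✗ (requires seasonal) → not eligible.
401(k) Company Match — dept Product ✗ → not eligible.
Mental Health Benefit — status part-time ✓ (not excluded); no waiver, service 387 days ≥ 12 months (≈360 days) ✓; dept Product ✗ → not eligible.
Parking Benefit — status part-time ✓ (not excluded); service 387 days ≥ 3 months (≈90 days) ✓; grade L3 < L6 ✗ → not eligible.

Profit Sharing Plan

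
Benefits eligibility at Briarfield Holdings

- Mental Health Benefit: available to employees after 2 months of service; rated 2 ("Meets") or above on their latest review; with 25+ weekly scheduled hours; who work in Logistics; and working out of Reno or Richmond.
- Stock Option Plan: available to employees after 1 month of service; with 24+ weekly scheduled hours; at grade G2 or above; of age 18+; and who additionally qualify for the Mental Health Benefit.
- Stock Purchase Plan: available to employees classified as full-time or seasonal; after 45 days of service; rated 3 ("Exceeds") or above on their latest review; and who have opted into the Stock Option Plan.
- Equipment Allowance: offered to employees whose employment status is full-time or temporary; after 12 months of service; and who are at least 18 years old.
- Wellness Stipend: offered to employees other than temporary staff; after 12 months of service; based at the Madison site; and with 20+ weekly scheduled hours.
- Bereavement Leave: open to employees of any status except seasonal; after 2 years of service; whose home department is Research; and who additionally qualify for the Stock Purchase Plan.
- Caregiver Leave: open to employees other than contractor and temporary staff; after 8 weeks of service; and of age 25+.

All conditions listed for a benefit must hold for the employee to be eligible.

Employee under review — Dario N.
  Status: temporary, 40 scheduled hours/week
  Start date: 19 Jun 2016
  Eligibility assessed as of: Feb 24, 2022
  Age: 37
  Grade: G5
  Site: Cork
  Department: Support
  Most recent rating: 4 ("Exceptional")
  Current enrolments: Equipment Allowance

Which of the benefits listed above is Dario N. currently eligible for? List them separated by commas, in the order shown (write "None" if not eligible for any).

Equipment Allowance

Service from 19 Jun 2016 to Feb 24, 2022: 2076 days.
Mental Health Benefit — service 2076 days ≥ 2 months (≈60 days) ✓; rating 4 ≥ 2 ✓; 40 hrs/wk ≥ 25 ✓; dept Support ✗ → not eligible.
Stock Option Plan — service 2076 days ≥ 1 month (≈30 days) ✓; 40 hrs/wk ≥ 24 ✓; grade G5 ≥ G2 ✓; age 37 ≥ 18 ✓; not eligible for Mental Health Benefit ✗ → not eligible.
Stock Purchase Plan — status temporary ✗ (requires full-time or seasonal) → not eligible.
Equipment Allowance — status temporary ✓; service 2076 days ≥ 12 months (≈360 days) ✓; age 37 ≥ 18 ✓ → eligible.
Wellness Stipend — status temporary ✗ (excluded) → not eligible.
Bereavement Leave — status temporary ✓ (not excluded); service 2076 days ≥ 2 years (≈730 days) ✓; dept Support ✗ → not eligible.
Caregiver Leave — status temporary ✗ (excluded) → not eligible.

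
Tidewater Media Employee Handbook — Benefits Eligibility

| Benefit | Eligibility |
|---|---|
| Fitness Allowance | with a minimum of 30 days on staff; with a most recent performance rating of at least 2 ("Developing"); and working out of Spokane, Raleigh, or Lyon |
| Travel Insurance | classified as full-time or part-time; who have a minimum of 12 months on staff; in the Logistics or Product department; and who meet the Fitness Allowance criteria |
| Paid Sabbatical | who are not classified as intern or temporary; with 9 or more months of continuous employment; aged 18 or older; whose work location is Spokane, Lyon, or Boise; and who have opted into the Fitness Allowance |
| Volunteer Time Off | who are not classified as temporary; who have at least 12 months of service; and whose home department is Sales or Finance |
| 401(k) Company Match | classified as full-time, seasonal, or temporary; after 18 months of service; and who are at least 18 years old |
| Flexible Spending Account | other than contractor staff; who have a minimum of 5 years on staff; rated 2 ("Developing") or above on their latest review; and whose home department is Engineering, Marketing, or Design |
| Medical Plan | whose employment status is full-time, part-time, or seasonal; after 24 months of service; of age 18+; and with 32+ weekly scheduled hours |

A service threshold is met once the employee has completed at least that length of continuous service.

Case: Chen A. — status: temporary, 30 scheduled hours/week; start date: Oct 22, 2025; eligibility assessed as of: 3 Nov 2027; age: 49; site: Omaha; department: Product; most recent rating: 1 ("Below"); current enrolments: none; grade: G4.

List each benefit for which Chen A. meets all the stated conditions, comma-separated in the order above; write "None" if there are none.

401(k) Company Match

Service from Oct 22, 2025 to 3 Nov 2027: 742 days.
Fitness Allowance — service 742 days ≥ 30 days ✓; rating 1 < 2 ✗ → not eligible.
Travel Insurance — status temporary ✗ (requires full-time or part-time) → not eligible.
Paid Sabbatical — status temporary ✗ (excluded) → not eligible.
Volunteer Time Off — status temporary ✗ (excluded) → not eligible.
401(k) Company Match — status temporary ✓; service 742 days ≥ 18 months (≈540 days) ✓; age 49 ≥ 18 ✓ → eligible.
Flexible Spending Account — status temporary ✓ (not excluded); service 742 days < 5 years (≈1825 days) ✗ → not eligible.
Medical Plan — status temporary ✗ (requires full-time, part-time, or seasonal) → not eligible.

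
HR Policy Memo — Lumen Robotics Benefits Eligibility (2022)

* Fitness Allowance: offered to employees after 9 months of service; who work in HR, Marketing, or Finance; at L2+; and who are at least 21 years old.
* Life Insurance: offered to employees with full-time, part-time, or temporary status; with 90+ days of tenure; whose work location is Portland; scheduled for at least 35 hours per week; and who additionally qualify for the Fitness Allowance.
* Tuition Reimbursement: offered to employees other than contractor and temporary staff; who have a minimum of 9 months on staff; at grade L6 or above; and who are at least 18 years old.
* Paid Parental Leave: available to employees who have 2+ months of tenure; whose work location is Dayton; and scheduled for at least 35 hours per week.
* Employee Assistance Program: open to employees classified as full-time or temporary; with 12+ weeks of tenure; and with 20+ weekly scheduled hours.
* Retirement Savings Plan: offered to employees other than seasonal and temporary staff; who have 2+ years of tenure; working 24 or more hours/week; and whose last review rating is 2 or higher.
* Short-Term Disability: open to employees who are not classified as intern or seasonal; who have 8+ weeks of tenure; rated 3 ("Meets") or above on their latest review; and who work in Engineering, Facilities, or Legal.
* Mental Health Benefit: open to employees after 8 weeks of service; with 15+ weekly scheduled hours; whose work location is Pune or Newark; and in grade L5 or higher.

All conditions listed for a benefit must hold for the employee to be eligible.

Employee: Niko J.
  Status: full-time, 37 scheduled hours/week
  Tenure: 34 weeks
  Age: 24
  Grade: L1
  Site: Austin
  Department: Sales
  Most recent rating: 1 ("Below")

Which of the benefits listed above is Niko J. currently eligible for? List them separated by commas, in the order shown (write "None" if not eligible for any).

Employee Assistance Program

Fitness Allowance — service 34 weeks < 9 months (≈270 days) ✗ → not eligible.
Life Insurance — status full-time ✓; service 34 weeks ≥ 90 days ✓; site Austin ✗ (not Portland) → not eligible.
Tuition Reimbursement — status full-time ✓ (not excluded); service 34 weeks < 9 months (≈270 days) ✗ → not eligible.
Paid Parental Leave — service 34 weeks ≥ 2 months (≈60 days) ✓; site Austin ✗ (not Dayton) → not eligible.
Employee Assistance Program — status full-time ✓; service 34 weeks ≥ 12 weeks ✓; 37 hrs/wk ≥ 20 ✓ → eligible.
Retirement Savings Plan — status full-time ✓ (not excluded); service 34 weeks < 2 years (≈730 days) ✗ → not eligible.
Short-Term Disability — status full-time ✓ (not excluded); service 34 weeks ≥ 8 weeks ✓; rating 1 < 3 ✗ → not eligible.
Mental Health Benefit — service 34 weeks ≥ 8 weeks ✓; 37 hrs/wk ≥ 15 ✓; site Austin ✗ (not Pune or Newark) → not eligible.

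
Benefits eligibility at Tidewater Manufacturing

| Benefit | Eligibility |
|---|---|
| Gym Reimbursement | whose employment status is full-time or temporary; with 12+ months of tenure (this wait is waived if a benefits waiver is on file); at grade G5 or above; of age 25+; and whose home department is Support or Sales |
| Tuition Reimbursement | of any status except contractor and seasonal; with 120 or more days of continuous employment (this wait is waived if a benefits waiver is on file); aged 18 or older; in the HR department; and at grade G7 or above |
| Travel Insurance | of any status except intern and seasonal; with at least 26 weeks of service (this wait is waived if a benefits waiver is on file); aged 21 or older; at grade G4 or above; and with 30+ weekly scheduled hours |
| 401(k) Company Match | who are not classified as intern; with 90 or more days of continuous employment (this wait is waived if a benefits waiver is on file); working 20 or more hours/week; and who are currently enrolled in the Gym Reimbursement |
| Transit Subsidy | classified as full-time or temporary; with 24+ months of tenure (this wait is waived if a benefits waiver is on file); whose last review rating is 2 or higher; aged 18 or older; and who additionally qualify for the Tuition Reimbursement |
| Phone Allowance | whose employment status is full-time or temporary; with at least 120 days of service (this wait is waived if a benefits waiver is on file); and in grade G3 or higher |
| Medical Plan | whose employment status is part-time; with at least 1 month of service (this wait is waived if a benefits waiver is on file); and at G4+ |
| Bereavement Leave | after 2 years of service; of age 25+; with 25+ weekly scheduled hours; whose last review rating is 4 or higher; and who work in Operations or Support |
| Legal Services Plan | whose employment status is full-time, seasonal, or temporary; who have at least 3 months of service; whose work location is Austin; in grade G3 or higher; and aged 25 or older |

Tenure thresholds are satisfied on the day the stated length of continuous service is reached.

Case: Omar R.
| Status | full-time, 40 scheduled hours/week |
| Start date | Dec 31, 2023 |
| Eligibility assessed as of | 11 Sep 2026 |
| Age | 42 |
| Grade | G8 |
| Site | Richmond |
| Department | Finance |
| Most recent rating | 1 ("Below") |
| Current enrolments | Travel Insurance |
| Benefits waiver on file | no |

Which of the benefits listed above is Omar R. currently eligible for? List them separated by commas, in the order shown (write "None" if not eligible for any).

Travel Insurance, Phone Allowance

Service from Dec 31, 2023 to 11 Sep 2026: 985 days.
Gym Reimbursement — status full-time ✓; no waiver, service 985 days ≥ 12 months (≈360 days) ✓; grade G8 ≥ G5 ✓; age 42 ≥ 25 ✓; dept Finance ✗ → not eligible.
Tuition Reimbursement — status full-time ✓ (not excluded); no waiver, service 985 days ≥ 120 days ✓; age 42 ≥ 18 ✓; dept Finance ✗ → not eligible.
Travel Insurance — status full-time ✓ (not excluded); no waiver, service 985 days ≥ 26 weeks (≈182 days) ✓; age 42 ≥ 21 ✓; grade G8 ≥ G4 ✓; 40 hrs/wk ≥ 30 ✓ → eligible.
401(k) Company Match — status full-time ✓ (not excluded); no waiver, service 985 days ≥ 90 days ✓; 40 hrs/wk ≥ 20 ✓; not enrolled in Gym Reimbursement ✗ → not eligible.
Transit Subsidy — status full-time ✓; no waiver, service 985 days ≥ 24 months (≈720 days) ✓; rating 1 < 2 ✗ → not eligible.
Phone Allowance — status full-time ✓; no waiver, service 985 days ≥ 120 days ✓; grade G8 ≥ G3 ✓ → eligible.
Medical Plan — status full-time ✗ (requires part-time) → not eligible.
Bereavement Leave — service 985 days ≥ 2 years (≈730 days) ✓; age 42 ≥ 25 ✓; 40 hrs/wk ≥ 25 ✓; rating 1 < 4 ✗ → not eligible.
Legal Services Plan — status full-time ✓; service 985 days ≥ 3 months (≈90 days) ✓; site Richmond ✗ (not Austin) → not eligible.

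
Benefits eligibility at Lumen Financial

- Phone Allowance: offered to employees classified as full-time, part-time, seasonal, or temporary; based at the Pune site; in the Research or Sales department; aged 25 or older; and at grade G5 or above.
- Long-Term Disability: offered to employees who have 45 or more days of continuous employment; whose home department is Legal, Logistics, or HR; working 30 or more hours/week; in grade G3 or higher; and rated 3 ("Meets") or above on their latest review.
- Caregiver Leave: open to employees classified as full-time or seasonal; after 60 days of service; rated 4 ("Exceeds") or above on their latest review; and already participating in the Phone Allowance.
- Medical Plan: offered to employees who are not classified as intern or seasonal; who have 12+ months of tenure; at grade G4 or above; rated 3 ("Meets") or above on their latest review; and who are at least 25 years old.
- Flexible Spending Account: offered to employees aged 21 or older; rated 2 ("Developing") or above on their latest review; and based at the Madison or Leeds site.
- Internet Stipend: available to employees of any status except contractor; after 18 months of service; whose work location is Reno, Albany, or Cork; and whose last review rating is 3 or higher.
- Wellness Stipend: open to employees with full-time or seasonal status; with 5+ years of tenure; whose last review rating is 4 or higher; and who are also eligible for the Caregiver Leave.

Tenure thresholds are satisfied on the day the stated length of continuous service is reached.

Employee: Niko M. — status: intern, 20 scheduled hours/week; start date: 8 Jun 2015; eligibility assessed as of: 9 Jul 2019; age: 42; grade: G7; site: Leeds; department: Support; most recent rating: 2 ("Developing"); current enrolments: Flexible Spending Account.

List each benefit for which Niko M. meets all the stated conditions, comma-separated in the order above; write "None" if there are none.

Service from 8 Jun 2015 to 9 Jul 2019: 1492 days.
Phone Allowance — status intern ✗ (requires full-time, part-time, seasonal, or temporary) → not eligible.
Long-Term Disability — service 1492 days ≥ 45 days ✓; dept Support ✗ → not eligible.
Caregiver Leave — status intern ✗ (requires full-time or seasonal) → not eligible.
Medical Plan — status intern ✗ (excluded) → not eligible.
Flexible Spending Account — age 42 ≥ 21 ✓; rating 2 ≥ 2 ✓; site Leeds ✓ → eligible.
Internet Stipend — status intern ✓ (not excluded); service 1492 days ≥ 18 months (≈540 days) ✓; site Leeds ✗ (not Reno, Albany, or Cork) → not eligible.
Wellness Stipend — status intern ✗ (requires full-time or seasonal) → not eligible.

Flexible Spending Account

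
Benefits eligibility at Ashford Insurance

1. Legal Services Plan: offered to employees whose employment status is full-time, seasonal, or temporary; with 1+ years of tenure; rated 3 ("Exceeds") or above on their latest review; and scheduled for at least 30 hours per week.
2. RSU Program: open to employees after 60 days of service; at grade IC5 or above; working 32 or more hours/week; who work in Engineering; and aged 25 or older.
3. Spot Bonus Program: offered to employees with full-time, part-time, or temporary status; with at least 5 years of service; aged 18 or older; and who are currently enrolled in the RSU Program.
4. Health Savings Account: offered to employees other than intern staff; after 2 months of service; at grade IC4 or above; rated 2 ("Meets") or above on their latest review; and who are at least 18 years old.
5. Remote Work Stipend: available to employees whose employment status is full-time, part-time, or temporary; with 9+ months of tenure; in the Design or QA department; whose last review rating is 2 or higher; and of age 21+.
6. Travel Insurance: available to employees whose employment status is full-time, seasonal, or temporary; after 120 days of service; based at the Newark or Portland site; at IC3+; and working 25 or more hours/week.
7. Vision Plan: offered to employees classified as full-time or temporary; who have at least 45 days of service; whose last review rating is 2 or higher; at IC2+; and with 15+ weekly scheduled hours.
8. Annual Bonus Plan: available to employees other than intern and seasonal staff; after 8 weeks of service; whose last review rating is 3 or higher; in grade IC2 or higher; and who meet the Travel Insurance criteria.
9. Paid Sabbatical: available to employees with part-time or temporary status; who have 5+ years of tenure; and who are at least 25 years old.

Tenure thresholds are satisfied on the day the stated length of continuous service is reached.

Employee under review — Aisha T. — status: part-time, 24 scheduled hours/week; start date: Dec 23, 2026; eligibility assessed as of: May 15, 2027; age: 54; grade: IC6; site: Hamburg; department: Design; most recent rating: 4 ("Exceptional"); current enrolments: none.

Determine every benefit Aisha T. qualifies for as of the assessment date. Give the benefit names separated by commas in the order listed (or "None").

Health Savings Account

Service from Dec 23, 2026 to May 15, 2027: 143 days.
Legal Services Plan — status part-time ✗ (requires full-time, seasonal, or temporary) → not eligible.
RSU Program — service 143 days ≥ 60 days ✓; grade IC6 ≥ IC5 ✓; 24 hrs/wk < 32 ✗ → not eligible.
Spot Bonus Program — status part-time ✓; service 143 days < 5 years (≈1825 days) ✗ → not eligible.
Health Savings Account — status part-time ✓ (not excluded); service 143 days ≥ 2 months (≈60 days) ✓; grade IC6 ≥ IC4 ✓; rating 4 ≥ 2 ✓; age 54 ≥ 18 ✓ → eligible.
Remote Work Stipend — status part-time ✓; service 143 days < 9 months (≈270 days) ✗ → not eligible.
Travel Insurance — status part-time ✗ (requires full-time, seasonal, or temporary) → not eligible.
Vision Plan — status part-time ✗ (requires full-time or temporary) → not eligible.
Annual Bonus Plan — status part-time ✓ (not excluded); service 143 days ≥ 8 weeks (≈56 days) ✓; rating 4 ≥ 3 ✓; grade IC6 ≥ IC2 ✓; not eligible for Travel Insurance ✗ → not eligible.
Paid Sabbatical — status part-time ✓; service 143 days < 5 years (≈1825 days) ✗ → not eligible.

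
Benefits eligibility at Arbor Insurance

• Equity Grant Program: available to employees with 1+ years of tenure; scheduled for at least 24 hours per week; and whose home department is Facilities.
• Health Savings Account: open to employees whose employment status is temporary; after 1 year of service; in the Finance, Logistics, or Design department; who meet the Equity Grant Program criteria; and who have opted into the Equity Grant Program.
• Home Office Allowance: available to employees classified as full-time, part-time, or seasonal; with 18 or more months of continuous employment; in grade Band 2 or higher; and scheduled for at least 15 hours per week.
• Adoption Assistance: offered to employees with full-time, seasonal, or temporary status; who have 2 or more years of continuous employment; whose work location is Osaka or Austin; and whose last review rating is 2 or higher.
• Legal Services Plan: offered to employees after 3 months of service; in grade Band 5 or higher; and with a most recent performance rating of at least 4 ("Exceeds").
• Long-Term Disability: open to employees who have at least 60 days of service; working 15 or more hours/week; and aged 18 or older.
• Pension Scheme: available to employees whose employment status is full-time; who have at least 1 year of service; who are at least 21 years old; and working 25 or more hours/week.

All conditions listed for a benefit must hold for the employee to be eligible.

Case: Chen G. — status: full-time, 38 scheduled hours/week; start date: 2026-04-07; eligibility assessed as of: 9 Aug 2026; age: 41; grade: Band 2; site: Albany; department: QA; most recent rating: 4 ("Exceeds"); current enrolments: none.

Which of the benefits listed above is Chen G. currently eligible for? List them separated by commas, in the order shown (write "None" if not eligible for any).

Long-Term Disability

Service from 2026-04-07 to 9 Aug 2026: 124 days.
Equity Grant Program — service 124 days < 1 year (≈365 days) ✗ → not eligible.
Health Savings Account — status full-time ✗ (requires temporary) → not eligible.
Home Office Allowance — status full-time ✓; service 124 days < 18 months (≈540 days) ✗ → not eligible.
Adoption Assistance — status full-time ✓; service 124 days < 2 years (≈730 days) ✗ → not eligible.
Legal Services Plan — service 124 days ≥ 3 months (≈90 days) ✓; grade Band 2 < Band 5 ✗ → not eligible.
Long-Term Disability — service 124 days ≥ 60 days ✓; 38 hrs/wk ≥ 15 ✓; age 41 ≥ 18 ✓ → eligible.
Pension Scheme — status full-time ✓; service 124 days < 1 year (≈365 days) ✗ → not eligible.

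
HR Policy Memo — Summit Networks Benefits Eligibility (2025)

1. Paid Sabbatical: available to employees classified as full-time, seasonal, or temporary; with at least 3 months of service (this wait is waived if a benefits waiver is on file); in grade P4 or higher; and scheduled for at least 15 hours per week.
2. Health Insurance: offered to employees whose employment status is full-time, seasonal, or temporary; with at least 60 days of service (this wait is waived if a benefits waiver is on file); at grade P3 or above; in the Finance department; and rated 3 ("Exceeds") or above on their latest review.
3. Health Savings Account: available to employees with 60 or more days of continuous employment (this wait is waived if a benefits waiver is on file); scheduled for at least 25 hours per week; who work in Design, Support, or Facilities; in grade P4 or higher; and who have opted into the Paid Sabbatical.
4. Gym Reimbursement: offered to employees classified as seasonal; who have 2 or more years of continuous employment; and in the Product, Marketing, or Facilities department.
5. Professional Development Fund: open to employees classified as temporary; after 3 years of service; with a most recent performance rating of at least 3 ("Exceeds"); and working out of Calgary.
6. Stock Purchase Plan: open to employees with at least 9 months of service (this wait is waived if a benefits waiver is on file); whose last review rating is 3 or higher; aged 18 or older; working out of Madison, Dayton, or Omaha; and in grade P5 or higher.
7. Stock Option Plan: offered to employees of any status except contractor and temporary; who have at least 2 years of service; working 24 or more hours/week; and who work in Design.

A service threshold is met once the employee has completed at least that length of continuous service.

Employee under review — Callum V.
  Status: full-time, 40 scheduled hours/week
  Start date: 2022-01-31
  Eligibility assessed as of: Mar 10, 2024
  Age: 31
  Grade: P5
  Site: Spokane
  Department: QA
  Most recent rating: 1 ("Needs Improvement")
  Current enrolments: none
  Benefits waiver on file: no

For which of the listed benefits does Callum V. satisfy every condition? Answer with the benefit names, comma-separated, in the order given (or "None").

Service from 2022-01-31 to Mar 10, 2024: 769 days.
Paid Sabbatical — status full-time ✓; no waiver, service 769 days ≥ 3 months (≈90 days) ✓; grade P5 ≥ P4 ✓; 40 hrs/wk ≥ 15 ✓ → eligible.
Health Insurance — status full-time ✓; no waiver, service 769 days ≥ 60 days ✓; grade P5 ≥ P3 ✓; dept QA ✗ → not eligible.
Health Savings Account — no waiver, service 769 days ≥ 60 days ✓; 40 hrs/wk ≥ 25 ✓; dept QA ✗ → not eligible.
Gym Reimbursement — status full-time ✗ (requires seasonal) → not eligible.
Professional Development Fund — status full-time ✗ (requires temporary) → not eligible.
Stock Purchase Plan — no waiver, service 769 days ≥ 9 months (≈270 days) ✓; rating 1 < 3 ✗ → not eligible.
Stock Option Plan — status full-time ✓ (not excluded); service 769 days ≥ 2 years (≈730 days) ✓; 40 hrs/wk ≥ 24 ✓; dept QA ✗ → not eligible.

Paid Sabbatical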